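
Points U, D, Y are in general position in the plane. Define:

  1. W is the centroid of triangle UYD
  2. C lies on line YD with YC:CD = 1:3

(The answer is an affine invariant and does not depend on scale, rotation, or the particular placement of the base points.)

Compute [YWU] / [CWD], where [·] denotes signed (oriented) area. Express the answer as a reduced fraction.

Set U = (0, 0), D = (1, 0), Y = (0, 1); any affine frame gives the same invariant.
1. W is the centroid of triangle UYD ⇒ W = (1/3, 1/3)
2. C lies on line YD with YC:CD = 1:3 ⇒ C = (1/4, 3/4)
2·[YWU] = -1/3, 2·[CWD] = 1/4
[YWU]:[CWD] = -1/3:1/4 = -4/3

[YWU]:[CWD] = -4/3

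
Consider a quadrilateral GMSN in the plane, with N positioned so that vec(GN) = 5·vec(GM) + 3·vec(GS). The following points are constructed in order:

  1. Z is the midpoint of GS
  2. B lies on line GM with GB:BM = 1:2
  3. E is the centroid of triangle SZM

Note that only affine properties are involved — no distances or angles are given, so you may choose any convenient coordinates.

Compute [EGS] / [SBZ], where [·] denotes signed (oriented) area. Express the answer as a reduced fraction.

[EGS]:[SBZ] = 2

Set G = (0, 0), M = (1, 0), S = (0, 1), N = (5, 3); any affine frame gives the same invariant.
1. Z is the midpoint of GS ⇒ Z = (0, 1/2)
2. B lies on line GM with GB:BM = 1:2 ⇒ B = (1/3, 0)
3. E is the centroid of triangle SZM ⇒ E = (1/3, 1/2)
2·[EGS] = -1/3, 2·[SBZ] = -1/6
[EGS]:[SBZ] = -1/3:-1/6 = 2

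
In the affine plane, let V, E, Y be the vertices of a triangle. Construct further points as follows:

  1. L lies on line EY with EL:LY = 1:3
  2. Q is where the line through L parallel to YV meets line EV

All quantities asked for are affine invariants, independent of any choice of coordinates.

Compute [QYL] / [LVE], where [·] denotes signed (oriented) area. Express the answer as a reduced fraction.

Work in coordinates with V = (0, 0), E = (1, 0), Y = (0, 1).
1. L lies on line EY with EL:LY = 1:3 ⇒ L = (3/4, 1/4)
2. Q is where the line through L parallel to YV meets line EV ⇒ Q = (3/4, 0)
2·[QYL] = -3/16, 2·[LVE] = 1/4
[QYL]:[LVE] = -3/16:1/4 = -3/4

[QYL]:[LVE] = -3/4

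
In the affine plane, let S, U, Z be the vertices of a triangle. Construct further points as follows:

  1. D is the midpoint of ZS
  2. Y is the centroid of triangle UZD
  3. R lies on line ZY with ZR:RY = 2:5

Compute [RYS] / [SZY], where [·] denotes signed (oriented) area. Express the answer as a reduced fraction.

Assign S = (0, 0), U = (1, 0), Z = (0, 1) — the answer is frame-independent, so this choice is without loss of generality.
1. D is the midpoint of ZS ⇒ D = (0, 1/2)
2. Y is the centroid of triangle UZD ⇒ Y = (1/3, 1/2)
3. R lies on line ZY with ZR:RY = 2:5 ⇒ R = (2/21, 6/7)
2·[RYS] = -5/21, 2·[SZY] = -1/3
[RYS]:[SZY] = -5/21:-1/3 = 5/7

[RYS]:[SZY] = 5/7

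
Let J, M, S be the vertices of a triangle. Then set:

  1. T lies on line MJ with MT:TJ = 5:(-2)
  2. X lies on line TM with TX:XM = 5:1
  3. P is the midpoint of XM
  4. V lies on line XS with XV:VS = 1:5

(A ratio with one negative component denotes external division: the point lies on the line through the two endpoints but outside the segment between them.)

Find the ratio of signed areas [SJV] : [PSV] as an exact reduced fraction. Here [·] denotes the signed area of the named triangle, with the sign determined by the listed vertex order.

Set J = (0, 0), M = (1, 0), S = (0, 1); any affine frame gives the same invariant.
1. T lies on line MJ with MT:TJ = 5:(-2) ⇒ T = (-2/3, 0)
2. X lies on line TM with TX:XM = 5:1 ⇒ X = (13/18, 0)
3. P is the midpoint of XM ⇒ P = (31/36, 0)
4. V lies on line XS with XV:VS = 1:5 ⇒ V = (65/108, 1/6)
2·[SJV] = 65/108, 2·[PSV] = 25/216
[SJV]:[PSV] = 65/108:25/216 = 26/5

[SJV]:[PSV] = 26/5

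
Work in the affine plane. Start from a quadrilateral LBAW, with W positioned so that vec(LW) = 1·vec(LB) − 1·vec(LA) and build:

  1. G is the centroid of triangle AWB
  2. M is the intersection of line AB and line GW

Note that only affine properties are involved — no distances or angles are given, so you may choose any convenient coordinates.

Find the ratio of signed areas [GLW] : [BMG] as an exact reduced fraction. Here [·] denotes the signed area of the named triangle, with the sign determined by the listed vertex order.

[GLW]:[BMG] = 4

Work in coordinates with L = (0, 0), B = (1, 0), A = (0, 1), W = (1, -1).
1. G is the centroid of triangle AWB ⇒ G = (2/3, 0)
2. M is the intersection of line AB and line GW ⇒ M = (1/2, 1/2)
2·[GLW] = 2/3, 2·[BMG] = 1/6
[GLW]:[BMG] = 2/3:1/6 = 4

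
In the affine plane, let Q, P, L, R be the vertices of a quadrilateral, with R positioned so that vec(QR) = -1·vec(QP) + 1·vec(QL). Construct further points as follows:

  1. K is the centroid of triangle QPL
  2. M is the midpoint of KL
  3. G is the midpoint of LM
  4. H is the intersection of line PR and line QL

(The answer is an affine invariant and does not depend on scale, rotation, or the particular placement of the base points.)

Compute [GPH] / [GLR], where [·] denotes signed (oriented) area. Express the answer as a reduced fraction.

[GPH]:[GLR] = -9/4

Assign Q = (0, 0), P = (1, 0), L = (0, 1), R = (-1, 1) — the answer is frame-independent, so this choice is without loss of generality.
1. K is the centroid of triangle QPL ⇒ K = (1/3, 1/3)
2. M is the midpoint of KL ⇒ M = (1/6, 2/3)
3. G is the midpoint of LM ⇒ G = (1/12, 5/6)
4. H is the intersection of line PR and line QL ⇒ H = (0, 1/2)
2·[GPH] = -3/8, 2·[GLR] = 1/6
[GPH]:[GLR] = -3/8:1/6 = -9/4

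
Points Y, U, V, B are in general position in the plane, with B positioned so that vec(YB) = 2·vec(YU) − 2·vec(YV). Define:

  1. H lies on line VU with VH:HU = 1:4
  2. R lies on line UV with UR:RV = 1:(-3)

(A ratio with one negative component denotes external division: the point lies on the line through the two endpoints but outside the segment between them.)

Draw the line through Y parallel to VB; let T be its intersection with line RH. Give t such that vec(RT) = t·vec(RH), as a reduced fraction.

Work in coordinates with Y = (0, 0), U = (1, 0), V = (0, 1), B = (2, -2).
1. H lies on line VU with VH:HU = 1:4 ⇒ H = (1/5, 4/5)
2. R lies on line UV with UR:RV = 1:(-3) ⇒ R = (3/2, -1/2)
through Y parallel to VB: direction (2, -3); meets RH at T = (-2, 3)
T = R + t·(H−R) with t = 35/13

t = 35/13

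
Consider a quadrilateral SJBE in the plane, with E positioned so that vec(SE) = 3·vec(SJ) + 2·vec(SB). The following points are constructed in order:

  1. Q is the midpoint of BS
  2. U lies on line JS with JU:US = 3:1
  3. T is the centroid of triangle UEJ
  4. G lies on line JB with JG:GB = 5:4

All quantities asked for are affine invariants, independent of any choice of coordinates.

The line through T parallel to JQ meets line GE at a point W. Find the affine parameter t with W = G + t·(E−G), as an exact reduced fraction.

t = 43/196

Choose coordinates S = (0, 0), J = (1, 0), B = (0, 1), E = (3, 2).
1. Q is the midpoint of BS ⇒ Q = (0, 1/2)
2. U lies on line JS with JU:US = 3:1 ⇒ U = (1/4, 0)
3. T is the centroid of triangle UEJ ⇒ T = (17/12, 2/3)
4. G lies on line JB with JG:GB = 5:4 ⇒ G = (4/9, 5/9)
through T parallel to JQ: direction (-1, 1/2); meets GE at W = (197/196, 171/196)
W = G + t·(E−G) with t = 43/196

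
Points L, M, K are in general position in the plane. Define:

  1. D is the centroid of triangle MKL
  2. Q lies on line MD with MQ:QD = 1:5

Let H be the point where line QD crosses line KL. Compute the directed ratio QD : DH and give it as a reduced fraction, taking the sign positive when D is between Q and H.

Assign L = (0, 0), M = (1, 0), K = (0, 1) — the answer is frame-independent, so this choice is without loss of generality.
1. D is the centroid of triangle MKL ⇒ D = (1/3, 1/3)
2. Q lies on line MD with MQ:QD = 1:5 ⇒ Q = (8/9, 1/18)
line QD meets KL at H = (0, 1/2)
D = Q + t·(H−Q) with t = 5/8, so QD:DH = 5/8:3/8

QD:DH = 5/3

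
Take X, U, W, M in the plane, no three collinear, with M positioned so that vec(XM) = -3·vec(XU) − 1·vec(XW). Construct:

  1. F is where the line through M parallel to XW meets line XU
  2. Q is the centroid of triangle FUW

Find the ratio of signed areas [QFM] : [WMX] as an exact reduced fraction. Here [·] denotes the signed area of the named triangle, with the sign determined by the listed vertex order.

Work in coordinates with X = (0, 0), U = (1, 0), W = (0, 1), M = (-3, -1).
1. F is where the line through M parallel to XW meets line XU ⇒ F = (-3, 0)
2. Q is the centroid of triangle FUW ⇒ Q = (-2/3, 1/3)
2·[QFM] = 7/3, 2·[WMX] = 3
[QFM]:[WMX] = 7/3:3 = 7/9

[QFM]:[WMX] = 7/9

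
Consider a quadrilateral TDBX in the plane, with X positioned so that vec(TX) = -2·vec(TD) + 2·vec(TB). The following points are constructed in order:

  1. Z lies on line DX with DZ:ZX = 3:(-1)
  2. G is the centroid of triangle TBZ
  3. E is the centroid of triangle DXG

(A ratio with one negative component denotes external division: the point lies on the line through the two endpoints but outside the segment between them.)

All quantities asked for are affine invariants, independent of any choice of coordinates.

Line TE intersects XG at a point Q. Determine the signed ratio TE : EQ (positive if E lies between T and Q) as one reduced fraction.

Assign T = (0, 0), D = (1, 0), B = (0, 1), X = (-2, 2) — the answer is frame-independent, so this choice is without loss of generality.
1. Z lies on line DX with DZ:ZX = 3:(-1) ⇒ Z = (-7/2, 3)
2. G is the centroid of triangle TBZ ⇒ G = (-7/6, 4/3)
3. E is the centroid of triangle DXG ⇒ E = (-13/18, 10/9)
line TE meets XG at Q = (-13/24, 5/6)
E = T + t·(Q−T) with t = 4/3, so TE:EQ = 4/3:-1/3

TE:EQ = -4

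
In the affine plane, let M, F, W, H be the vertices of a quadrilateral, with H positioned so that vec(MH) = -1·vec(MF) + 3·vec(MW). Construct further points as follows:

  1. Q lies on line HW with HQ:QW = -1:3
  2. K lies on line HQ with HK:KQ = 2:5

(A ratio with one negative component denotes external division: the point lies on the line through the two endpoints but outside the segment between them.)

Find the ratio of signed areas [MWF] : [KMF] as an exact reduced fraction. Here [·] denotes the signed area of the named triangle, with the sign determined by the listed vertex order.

[MWF]:[KMF] = -7/23

Set M = (0, 0), F = (1, 0), W = (0, 1), H = (-1, 3); any affine frame gives the same invariant.
1. Q lies on line HW with HQ:QW = -1:3 ⇒ Q = (-3/2, 4)
2. K lies on line HQ with HK:KQ = 2:5 ⇒ K = (-8/7, 23/7)
2·[MWF] = -1, 2·[KMF] = 23/7
[MWF]:[KMF] = -1:23/7 = -7/23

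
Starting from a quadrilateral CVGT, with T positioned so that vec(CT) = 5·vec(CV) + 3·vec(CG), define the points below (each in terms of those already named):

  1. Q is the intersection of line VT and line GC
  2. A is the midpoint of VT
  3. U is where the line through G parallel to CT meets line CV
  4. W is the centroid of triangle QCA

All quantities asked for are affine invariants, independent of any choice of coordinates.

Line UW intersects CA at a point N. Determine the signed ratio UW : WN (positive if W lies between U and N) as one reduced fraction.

Set C = (0, 0), V = (1, 0), G = (0, 1), T = (5, 3); any affine frame gives the same invariant.
1. Q is the intersection of line VT and line GC ⇒ Q = (0, -3/4)
2. A is the midpoint of VT ⇒ A = (3, 3/2)
3. U is where the line through G parallel to CT meets line CV ⇒ U = (-5/3, 0)
4. W is the centroid of triangle QCA ⇒ W = (1, 1/4)
line UW meets CA at N = (5/13, 5/26)
W = U + t·(N−U) with t = 13/10, so UW:WN = 13/10:-3/10

UW:WN = -13/3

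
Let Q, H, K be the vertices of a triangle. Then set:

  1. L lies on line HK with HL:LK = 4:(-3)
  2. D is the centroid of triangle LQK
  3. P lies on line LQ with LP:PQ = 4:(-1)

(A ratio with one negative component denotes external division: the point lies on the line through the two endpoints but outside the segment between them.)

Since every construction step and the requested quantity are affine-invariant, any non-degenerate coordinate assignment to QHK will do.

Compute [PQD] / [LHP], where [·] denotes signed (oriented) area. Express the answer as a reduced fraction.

[PQD]:[LHP] = 1/16

Choose coordinates Q = (0, 0), H = (1, 0), K = (0, 1).
1. L lies on line HK with HL:LK = 4:(-3) ⇒ L = (-3, 4)
2. D is the centroid of triangle LQK ⇒ D = (-1, 5/3)
3. P lies on line LQ with LP:PQ = 4:(-1) ⇒ P = (1, -4/3)
2·[PQD] = -1/3, 2·[LHP] = -16/3
[PQD]:[LHP] = -1/3:-16/3 = 1/16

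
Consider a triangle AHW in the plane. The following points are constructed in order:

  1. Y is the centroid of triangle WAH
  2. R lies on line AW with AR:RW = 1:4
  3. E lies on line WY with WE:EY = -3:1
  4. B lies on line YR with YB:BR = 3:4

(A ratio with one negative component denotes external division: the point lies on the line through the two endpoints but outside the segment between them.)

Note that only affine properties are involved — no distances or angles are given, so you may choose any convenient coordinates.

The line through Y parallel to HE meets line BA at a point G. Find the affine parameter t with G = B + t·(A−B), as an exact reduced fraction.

t = -6/29

Set A = (0, 0), H = (1, 0), W = (0, 1); any affine frame gives the same invariant.
1. Y is the centroid of triangle WAH ⇒ Y = (1/3, 1/3)
2. R lies on line AW with AR:RW = 1:4 ⇒ R = (0, 1/5)
3. E lies on line WY with WE:EY = -3:1 ⇒ E = (1/2, 0)
4. B lies on line YR with YB:BR = 3:4 ⇒ B = (4/21, 29/105)
through Y parallel to HE: direction (-1/2, 0); meets BA at G = (20/87, 1/3)
G = B + t·(A−B) with t = -6/29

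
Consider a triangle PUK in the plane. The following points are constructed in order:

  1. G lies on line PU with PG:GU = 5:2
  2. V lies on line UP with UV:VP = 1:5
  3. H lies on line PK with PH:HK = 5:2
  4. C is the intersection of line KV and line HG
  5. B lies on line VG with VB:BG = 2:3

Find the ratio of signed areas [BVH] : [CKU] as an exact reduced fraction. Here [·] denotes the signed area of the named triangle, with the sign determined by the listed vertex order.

Choose coordinates P = (0, 0), U = (1, 0), K = (0, 1).
1. G lies on line PU with PG:GU = 5:2 ⇒ G = (5/7, 0)
2. V lies on line UP with UV:VP = 1:5 ⇒ V = (5/6, 0)
3. H lies on line PK with PH:HK = 5:2 ⇒ H = (0, 5/7)
4. C is the intersection of line KV and line HG ⇒ C = (10/7, -5/7)
5. B lies on line VG with VB:BG = 2:3 ⇒ B = (11/14, 0)
2·[BVH] = 5/147, 2·[CKU] = -2/7
[BVH]:[CKU] = 5/147:-2/7 = -5/42

[BVH]:[CKU] = -5/42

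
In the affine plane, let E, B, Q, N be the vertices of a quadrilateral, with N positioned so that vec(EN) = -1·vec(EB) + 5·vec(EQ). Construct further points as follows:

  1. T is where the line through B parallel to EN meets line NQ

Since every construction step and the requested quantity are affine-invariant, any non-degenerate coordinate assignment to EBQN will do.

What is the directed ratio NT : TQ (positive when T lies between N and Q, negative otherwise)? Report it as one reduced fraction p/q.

Work in coordinates with E = (0, 0), B = (1, 0), Q = (0, 1), N = (-1, 5).
1. T is where the line through B parallel to EN meets line NQ ⇒ T = (4, -15)
T = N + t·(Q−N) with t = 5, so NT:TQ = t:(1−t) = 5:-4

NT:TQ = -5/4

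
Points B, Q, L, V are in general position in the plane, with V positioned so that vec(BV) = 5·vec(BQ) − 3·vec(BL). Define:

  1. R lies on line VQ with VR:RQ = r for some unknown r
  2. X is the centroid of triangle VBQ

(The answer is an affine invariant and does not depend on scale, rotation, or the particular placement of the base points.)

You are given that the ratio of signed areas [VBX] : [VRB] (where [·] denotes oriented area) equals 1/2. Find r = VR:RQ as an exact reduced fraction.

Choose coordinates B = (0, 0), Q = (1, 0), L = (0, 1), V = (5, -3).
1. With VR:RQ = r, write λ = r/(r+1) so R = V + λ·(Q−V); R is affine-linear in λ
2. X is the centroid of triangle VBQ ⇒ X = (2, -1)
Every point depending on R is an affine combination of R and λ-independent points, so each such coordinate is linear in λ; the λ² term in each signed area is a multiple of (Q−V)×(Q−V) = 0, so 2·[VBX] and 2·[VRB] are each linear in λ. Evaluating at λ=0 and λ=1:
  2·[VBX] = -1,   2·[VRB] = 3·λ
So [VBX]:[VRB] = (-1) / (3·λ). Setting this equal to 1/2:
  -1 = 1/2·(3·λ)  ⇒  λ = -2/3
Then r = λ/(1−λ) = (-2/3)/(5/3) = -2/5. Check: with r = -2/5, R = (23/3, -5) and [VBX]:[VRB] = 1/2 as required.

r = -2/5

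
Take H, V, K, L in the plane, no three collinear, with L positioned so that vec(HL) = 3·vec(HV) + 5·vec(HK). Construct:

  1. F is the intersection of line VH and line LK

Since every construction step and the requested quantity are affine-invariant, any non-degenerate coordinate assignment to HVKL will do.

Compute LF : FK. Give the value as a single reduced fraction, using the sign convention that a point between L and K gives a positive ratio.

Choose coordinates H = (0, 0), V = (1, 0), K = (0, 1), L = (3, 5).
1. F is the intersection of line VH and line LK ⇒ F = (-3/4, 0)
F = L + t·(K−L) with t = 5/4, so LF:FK = t:(1−t) = 5/4:-1/4

LF:FK = -5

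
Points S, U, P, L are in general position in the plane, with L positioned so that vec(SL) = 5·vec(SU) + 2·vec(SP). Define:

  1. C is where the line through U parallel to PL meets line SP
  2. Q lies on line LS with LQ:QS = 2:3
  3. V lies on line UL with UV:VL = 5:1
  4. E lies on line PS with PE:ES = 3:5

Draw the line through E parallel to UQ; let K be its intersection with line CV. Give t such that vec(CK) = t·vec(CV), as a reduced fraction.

Choose coordinates S = (0, 0), U = (1, 0), P = (0, 1), L = (5, 2).
1. C is where the line through U parallel to PL meets line SP ⇒ C = (0, -1/5)
2. Q lies on line LS with LQ:QS = 2:3 ⇒ Q = (3, 6/5)
3. V lies on line UL with UV:VL = 5:1 ⇒ V = (13/3, 5/3)
4. E lies on line PS with PE:ES = 3:5 ⇒ E = (0, 5/8)
through E parallel to UQ: direction (2, 6/5); meets CV at K = (-39/8, -23/10)
K = C + t·(V−C) with t = -9/8

t = -9/8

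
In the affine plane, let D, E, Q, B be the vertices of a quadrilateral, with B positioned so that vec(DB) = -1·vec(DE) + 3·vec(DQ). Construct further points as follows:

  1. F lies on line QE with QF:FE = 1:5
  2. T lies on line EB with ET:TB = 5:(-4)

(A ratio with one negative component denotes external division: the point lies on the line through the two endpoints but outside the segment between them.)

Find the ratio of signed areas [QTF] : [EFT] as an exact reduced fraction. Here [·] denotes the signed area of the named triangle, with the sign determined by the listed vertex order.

[QTF]:[EFT] = 1/5

Choose coordinates D = (0, 0), E = (1, 0), Q = (0, 1), B = (-1, 3).
1. F lies on line QE with QF:FE = 1:5 ⇒ F = (1/6, 5/6)
2. T lies on line EB with ET:TB = 5:(-4) ⇒ T = (-9, 15)
2·[QTF] = -5/6, 2·[EFT] = -25/6
[QTF]:[EFT] = -5/6:-25/6 = 1/5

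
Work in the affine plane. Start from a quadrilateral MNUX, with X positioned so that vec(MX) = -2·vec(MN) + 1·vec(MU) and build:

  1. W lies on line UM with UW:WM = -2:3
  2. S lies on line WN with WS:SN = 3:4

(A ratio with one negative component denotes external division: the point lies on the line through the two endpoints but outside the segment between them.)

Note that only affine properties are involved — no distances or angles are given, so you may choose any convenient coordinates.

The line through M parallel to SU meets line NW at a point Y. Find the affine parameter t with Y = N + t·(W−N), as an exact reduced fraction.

Set M = (0, 0), N = (1, 0), U = (0, 1), X = (-2, 1); any affine frame gives the same invariant.
1. W lies on line UM with UW:WM = -2:3 ⇒ W = (0, 3)
2. S lies on line WN with WS:SN = 3:4 ⇒ S = (3/7, 12/7)
through M parallel to SU: direction (-3/7, -5/7); meets NW at Y = (9/14, 15/14)
Y = N + t·(W−N) with t = 5/14

t = 5/14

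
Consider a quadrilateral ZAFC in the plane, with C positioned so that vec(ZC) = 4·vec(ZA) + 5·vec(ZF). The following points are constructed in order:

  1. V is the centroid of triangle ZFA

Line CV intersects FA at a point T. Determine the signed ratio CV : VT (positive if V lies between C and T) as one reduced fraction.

Assign Z = (0, 0), A = (1, 0), F = (0, 1), C = (4, 5) — the answer is frame-independent, so this choice is without loss of generality.
1. V is the centroid of triangle ZFA ⇒ V = (1/3, 1/3)
line CV meets FA at T = (12/25, 13/25)
V = C + t·(T−C) with t = 25/24, so CV:VT = 25/24:-1/24

CV:VT = -25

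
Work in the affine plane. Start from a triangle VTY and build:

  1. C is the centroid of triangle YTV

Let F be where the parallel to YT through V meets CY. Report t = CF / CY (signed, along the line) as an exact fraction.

Work in coordinates with V = (0, 0), T = (1, 0), Y = (0, 1).
1. C is the centroid of triangle YTV ⇒ C = (1/3, 1/3)
through V parallel to YT: direction (1, -1); meets CY at F = (1, -1)
F = C + t·(Y−C) with t = -2

t = -2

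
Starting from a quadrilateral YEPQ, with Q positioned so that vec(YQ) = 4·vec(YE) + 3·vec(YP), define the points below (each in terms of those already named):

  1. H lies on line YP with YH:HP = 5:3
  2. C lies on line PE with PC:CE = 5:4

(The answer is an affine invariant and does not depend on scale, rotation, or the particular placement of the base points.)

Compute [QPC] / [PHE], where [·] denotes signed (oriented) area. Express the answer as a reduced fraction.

[QPC]:[PHE] = 80/9

Set Y = (0, 0), E = (1, 0), P = (0, 1), Q = (4, 3); any affine frame gives the same invariant.
1. H lies on line YP with YH:HP = 5:3 ⇒ H = (0, 5/8)
2. C lies on line PE with PC:CE = 5:4 ⇒ C = (5/9, 4/9)
2·[QPC] = 10/3, 2·[PHE] = 3/8
[QPC]:[PHE] = 10/3:3/8 = 80/9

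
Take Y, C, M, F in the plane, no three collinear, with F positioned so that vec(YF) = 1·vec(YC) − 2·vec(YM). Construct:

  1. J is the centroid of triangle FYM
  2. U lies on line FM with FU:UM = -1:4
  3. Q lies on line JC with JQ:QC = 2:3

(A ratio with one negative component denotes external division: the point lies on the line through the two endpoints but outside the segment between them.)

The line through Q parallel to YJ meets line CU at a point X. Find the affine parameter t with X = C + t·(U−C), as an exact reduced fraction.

t = 9/40

Assign Y = (0, 0), C = (1, 0), M = (0, 1), F = (1, -2) — the answer is frame-independent, so this choice is without loss of generality.
1. J is the centroid of triangle FYM ⇒ J = (1/3, -1/3)
2. U lies on line FM with FU:UM = -1:4 ⇒ U = (4/3, -3)
3. Q lies on line JC with JQ:QC = 2:3 ⇒ Q = (3/5, -1/5)
through Q parallel to YJ: direction (1/3, -1/3); meets CU at X = (43/40, -27/40)
X = C + t·(U−C) with t = 9/40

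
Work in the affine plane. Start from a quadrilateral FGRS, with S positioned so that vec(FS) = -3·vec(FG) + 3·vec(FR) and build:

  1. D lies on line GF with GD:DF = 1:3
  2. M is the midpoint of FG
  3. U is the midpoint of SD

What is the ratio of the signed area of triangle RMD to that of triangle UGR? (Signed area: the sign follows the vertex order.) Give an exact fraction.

[RMD]:[UGR] = 2/5

Choose coordinates F = (0, 0), G = (1, 0), R = (0, 1), S = (-3, 3).
1. D lies on line GF with GD:DF = 1:3 ⇒ D = (3/4, 0)
2. M is the midpoint of FG ⇒ M = (1/2, 0)
3. U is the midpoint of SD ⇒ U = (-9/8, 3/2)
2·[RMD] = 1/4, 2·[UGR] = 5/8
[RMD]:[UGR] = 1/4:5/8 = 2/5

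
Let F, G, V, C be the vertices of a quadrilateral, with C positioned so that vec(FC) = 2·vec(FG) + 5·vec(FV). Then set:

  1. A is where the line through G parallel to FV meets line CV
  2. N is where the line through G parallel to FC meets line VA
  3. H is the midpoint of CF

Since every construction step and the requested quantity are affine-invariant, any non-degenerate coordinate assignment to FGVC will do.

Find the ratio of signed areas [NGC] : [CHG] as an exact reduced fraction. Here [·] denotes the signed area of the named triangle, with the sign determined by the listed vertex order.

[NGC]:[CHG] = -6

Assign F = (0, 0), G = (1, 0), V = (0, 1), C = (2, 5) — the answer is frame-independent, so this choice is without loss of generality.
1. A is where the line through G parallel to FV meets line CV ⇒ A = (1, 3)
2. N is where the line through G parallel to FC meets line VA ⇒ N = (7, 15)
3. H is the midpoint of CF ⇒ H = (1, 5/2)
2·[NGC] = -15, 2·[CHG] = 5/2
[NGC]:[CHG] = -15:5/2 = -6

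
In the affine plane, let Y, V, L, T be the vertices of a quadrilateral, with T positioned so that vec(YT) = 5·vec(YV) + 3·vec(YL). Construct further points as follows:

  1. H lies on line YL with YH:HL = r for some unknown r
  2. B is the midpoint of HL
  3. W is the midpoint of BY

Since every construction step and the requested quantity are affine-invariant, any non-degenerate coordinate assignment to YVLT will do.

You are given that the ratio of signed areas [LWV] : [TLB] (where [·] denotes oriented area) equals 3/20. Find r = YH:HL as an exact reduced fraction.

Assign Y = (0, 0), V = (1, 0), L = (0, 1), T = (5, 3) — the answer is frame-independent, so this choice is without loss of generality.
1. With YH:HL = r, write λ = r/(r+1) so H = Y + λ·(L−Y); H is affine-linear in λ
2. B is the midpoint of HL ⇒ B is an affine combination of earlier points and hence also affine-linear in λ
3. W is the midpoint of BY ⇒ W is an affine combination of earlier points and hence also affine-linear in λ
Every point depending on H is an affine combination of H and λ-independent points, so each such coordinate is linear in λ; the λ² term in each signed area is a multiple of (L−Y)×(L−Y) = 0, so 2·[LWV] and 2·[TLB] are each linear in λ. Evaluating at λ=0 and λ=1:
  2·[LWV] = -1/4·λ + 3/4,   2·[TLB] = -5/2·λ + 5/2
So [LWV]:[TLB] = (-1/4·λ + 3/4) / (-5/2·λ + 5/2). Setting this equal to 3/20:
  -1/4·λ + 3/4 = 3/20·(-5/2·λ + 5/2)  ⇒  λ = -3
Then r = λ/(1−λ) = (-3)/(4) = -3/4. Check: with r = -3/4, H = (0, -3) and [LWV]:[TLB] = 3/20 as required.

r = -3/4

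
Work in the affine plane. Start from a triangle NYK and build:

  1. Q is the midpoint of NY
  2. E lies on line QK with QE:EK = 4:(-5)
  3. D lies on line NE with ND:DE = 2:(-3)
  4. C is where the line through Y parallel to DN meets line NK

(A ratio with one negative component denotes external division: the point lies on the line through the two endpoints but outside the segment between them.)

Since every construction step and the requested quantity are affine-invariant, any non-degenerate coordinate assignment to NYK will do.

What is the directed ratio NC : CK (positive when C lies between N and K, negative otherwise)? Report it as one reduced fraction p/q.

Assign N = (0, 0), Y = (1, 0), K = (0, 1) — the answer is frame-independent, so this choice is without loss of generality.
1. Q is the midpoint of NY ⇒ Q = (1/2, 0)
2. E lies on line QK with QE:EK = 4:(-5) ⇒ E = (5/2, -4)
3. D lies on line NE with ND:DE = 2:(-3) ⇒ D = (-5, 8)
4. C is where the line through Y parallel to DN meets line NK ⇒ C = (0, 8/5)
C = N + t·(K−N) with t = 8/5, so NC:CK = t:(1−t) = 8/5:-3/5

NC:CK = -8/3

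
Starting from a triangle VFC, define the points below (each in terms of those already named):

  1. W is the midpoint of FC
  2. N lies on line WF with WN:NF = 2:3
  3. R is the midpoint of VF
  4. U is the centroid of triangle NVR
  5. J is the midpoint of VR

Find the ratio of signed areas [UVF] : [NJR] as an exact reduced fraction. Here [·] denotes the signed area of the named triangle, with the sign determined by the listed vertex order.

[UVF]:[NJR] = 4/3

Choose coordinates V = (0, 0), F = (1, 0), C = (0, 1).
1. W is the midpoint of FC ⇒ W = (1/2, 1/2)
2. N lies on line WF with WN:NF = 2:3 ⇒ N = (7/10, 3/10)
3. R is the midpoint of VF ⇒ R = (1/2, 0)
4. U is the centroid of triangle NVR ⇒ U = (2/5, 1/10)
5. J is the midpoint of VR ⇒ J = (1/4, 0)
2·[UVF] = 1/10, 2·[NJR] = 3/40
[UVF]:[NJR] = 1/10:3/40 = 4/3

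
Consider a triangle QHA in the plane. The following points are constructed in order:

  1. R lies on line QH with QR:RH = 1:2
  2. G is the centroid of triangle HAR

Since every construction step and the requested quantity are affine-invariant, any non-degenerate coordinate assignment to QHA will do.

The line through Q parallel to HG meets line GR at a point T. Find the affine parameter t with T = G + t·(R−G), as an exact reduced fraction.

Work in coordinates with Q = (0, 0), H = (1, 0), A = (0, 1).
1. R lies on line QH with QR:RH = 1:2 ⇒ R = (1/3, 0)
2. G is the centroid of triangle HAR ⇒ G = (4/9, 1/3)
through Q parallel to HG: direction (-5/9, 1/3); meets GR at T = (5/18, -1/6)
T = G + t·(R−G) with t = 3/2

t = 3/2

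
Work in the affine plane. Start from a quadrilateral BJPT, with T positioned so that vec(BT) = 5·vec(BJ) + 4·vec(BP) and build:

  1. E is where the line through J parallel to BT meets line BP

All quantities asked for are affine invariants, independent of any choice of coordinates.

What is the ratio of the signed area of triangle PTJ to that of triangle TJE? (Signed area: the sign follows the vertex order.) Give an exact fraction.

Set B = (0, 0), J = (1, 0), P = (0, 1), T = (5, 4); any affine frame gives the same invariant.
1. E is where the line through J parallel to BT meets line BP ⇒ E = (0, -4/5)
2·[PTJ] = -8, 2·[TJE] = -4/5
[PTJ]:[TJE] = -8:-4/5 = 10

[PTJ]:[TJE] = 10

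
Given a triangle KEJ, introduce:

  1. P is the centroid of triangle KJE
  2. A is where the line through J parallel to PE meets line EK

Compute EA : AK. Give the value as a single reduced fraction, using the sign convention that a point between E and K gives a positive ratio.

EA:AK = -1/2

Set K = (0, 0), E = (1, 0), J = (0, 1); any affine frame gives the same invariant.
1. P is the centroid of triangle KJE ⇒ P = (1/3, 1/3)
2. A is where the line through J parallel to PE meets line EK ⇒ A = (2, 0)
A = E + t·(K−E) with t = -1, so EA:AK = t:(1−t) = -1:2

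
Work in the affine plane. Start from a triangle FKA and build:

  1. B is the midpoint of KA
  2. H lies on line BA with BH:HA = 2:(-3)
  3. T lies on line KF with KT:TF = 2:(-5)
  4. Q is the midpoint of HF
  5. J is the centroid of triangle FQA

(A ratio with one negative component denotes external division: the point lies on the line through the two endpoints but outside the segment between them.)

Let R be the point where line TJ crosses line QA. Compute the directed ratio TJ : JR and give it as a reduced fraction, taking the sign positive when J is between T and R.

Set F = (0, 0), K = (1, 0), A = (0, 1); any affine frame gives the same invariant.
1. B is the midpoint of KA ⇒ B = (1/2, 1/2)
2. H lies on line BA with BH:HA = 2:(-3) ⇒ H = (3/2, -1/2)
3. T lies on line KF with KT:TF = 2:(-5) ⇒ T = (5/3, 0)
4. Q is the midpoint of HF ⇒ Q = (3/4, -1/4)
5. J is the centroid of triangle FQA ⇒ J = (1/4, 1/4)
line TJ meets QA at R = (9/19, 4/19)
J = T + t·(R−T) with t = 19/16, so TJ:JR = 19/16:-3/16

TJ:JR = -19/3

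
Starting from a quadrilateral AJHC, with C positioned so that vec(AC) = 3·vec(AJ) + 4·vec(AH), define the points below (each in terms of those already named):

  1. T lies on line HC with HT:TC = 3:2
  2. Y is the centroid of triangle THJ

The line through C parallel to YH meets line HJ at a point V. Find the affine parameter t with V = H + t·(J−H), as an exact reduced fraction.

t = -5/3

Set A = (0, 0), J = (1, 0), H = (0, 1), C = (3, 4); any affine frame gives the same invariant.
1. T lies on line HC with HT:TC = 3:2 ⇒ T = (9/5, 14/5)
2. Y is the centroid of triangle THJ ⇒ Y = (14/15, 19/15)
through C parallel to YH: direction (-14/15, -4/15); meets HJ at V = (-5/3, 8/3)
V = H + t·(J−H) with t = -5/3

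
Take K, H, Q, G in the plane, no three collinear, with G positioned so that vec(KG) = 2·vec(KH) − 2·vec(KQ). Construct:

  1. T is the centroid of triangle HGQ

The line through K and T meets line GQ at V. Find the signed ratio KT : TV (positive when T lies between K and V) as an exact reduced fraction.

Assign K = (0, 0), H = (1, 0), Q = (0, 1), G = (2, -2) — the answer is frame-independent, so this choice is without loss of generality.
1. T is the centroid of triangle HGQ ⇒ T = (1, -1/3)
line KT meets GQ at V = (6/7, -2/7)
T = K + t·(V−K) with t = 7/6, so KT:TV = 7/6:-1/6

KT:TV = -7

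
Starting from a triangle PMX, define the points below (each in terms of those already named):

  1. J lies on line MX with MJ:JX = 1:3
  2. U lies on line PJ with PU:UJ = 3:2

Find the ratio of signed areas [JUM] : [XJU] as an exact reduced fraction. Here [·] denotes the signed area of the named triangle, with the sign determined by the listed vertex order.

[JUM]:[XJU] = -1/3

Assign P = (0, 0), M = (1, 0), X = (0, 1) — the answer is frame-independent, so this choice is without loss of generality.
1. J lies on line MX with MJ:JX = 1:3 ⇒ J = (3/4, 1/4)
2. U lies on line PJ with PU:UJ = 3:2 ⇒ U = (9/20, 3/20)
2·[JUM] = 1/10, 2·[XJU] = -3/10
[JUM]:[XJU] = 1/10:-3/10 = -1/3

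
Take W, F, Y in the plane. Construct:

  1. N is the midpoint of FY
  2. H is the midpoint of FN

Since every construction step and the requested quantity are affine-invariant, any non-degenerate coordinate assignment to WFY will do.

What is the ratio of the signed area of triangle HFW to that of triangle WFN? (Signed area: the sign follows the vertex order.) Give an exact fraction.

[HFW]:[WFN] = -1/2

Choose coordinates W = (0, 0), F = (1, 0), Y = (0, 1).
1. N is the midpoint of FY ⇒ N = (1/2, 1/2)
2. H is the midpoint of FN ⇒ H = (3/4, 1/4)
2·[HFW] = -1/4, 2·[WFN] = 1/2
[HFW]:[WFN] = -1/4:1/2 = -1/2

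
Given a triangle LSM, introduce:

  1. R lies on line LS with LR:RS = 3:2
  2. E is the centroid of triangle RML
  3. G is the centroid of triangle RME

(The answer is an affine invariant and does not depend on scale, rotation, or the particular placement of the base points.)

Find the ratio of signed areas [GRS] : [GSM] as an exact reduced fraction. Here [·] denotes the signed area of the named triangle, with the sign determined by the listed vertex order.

Assign L = (0, 0), S = (1, 0), M = (0, 1) — the answer is frame-independent, so this choice is without loss of generality.
1. R lies on line LS with LR:RS = 3:2 ⇒ R = (3/5, 0)
2. E is the centroid of triangle RML ⇒ E = (1/5, 1/3)
3. G is the centroid of triangle RME ⇒ G = (4/15, 4/9)
2·[GRS] = 8/45, 2·[GSM] = 13/45
[GRS]:[GSM] = 8/45:13/45 = 8/13

[GRS]:[GSM] = 8/13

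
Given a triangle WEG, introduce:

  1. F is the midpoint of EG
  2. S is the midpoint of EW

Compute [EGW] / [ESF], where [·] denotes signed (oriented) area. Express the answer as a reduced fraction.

Work in coordinates with W = (0, 0), E = (1, 0), G = (0, 1).
1. F is the midpoint of EG ⇒ F = (1/2, 1/2)
2. S is the midpoint of EW ⇒ S = (1/2, 0)
2·[EGW] = 1, 2·[ESF] = -1/4
[EGW]:[ESF] = 1:-1/4 = -4

[EGW]:[ESF] = -4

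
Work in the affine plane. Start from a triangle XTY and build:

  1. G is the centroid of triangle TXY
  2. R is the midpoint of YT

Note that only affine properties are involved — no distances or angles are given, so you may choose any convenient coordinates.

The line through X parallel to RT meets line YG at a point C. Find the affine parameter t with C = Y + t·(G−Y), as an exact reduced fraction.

Set X = (0, 0), T = (1, 0), Y = (0, 1); any affine frame gives the same invariant.
1. G is the centroid of triangle TXY ⇒ G = (1/3, 1/3)
2. R is the midpoint of YT ⇒ R = (1/2, 1/2)
through X parallel to RT: direction (1/2, -1/2); meets YG at C = (1, -1)
C = Y + t·(G−Y) with t = 3

t = 3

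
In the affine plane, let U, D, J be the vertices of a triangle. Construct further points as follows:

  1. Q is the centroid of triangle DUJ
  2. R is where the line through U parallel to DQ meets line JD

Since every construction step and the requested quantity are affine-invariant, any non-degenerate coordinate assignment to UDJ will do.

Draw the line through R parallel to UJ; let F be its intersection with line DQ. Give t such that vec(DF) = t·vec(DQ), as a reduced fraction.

t = -3/2

Work in coordinates with U = (0, 0), D = (1, 0), J = (0, 1).
1. Q is the centroid of triangle DUJ ⇒ Q = (1/3, 1/3)
2. R is where the line through U parallel to DQ meets line JD ⇒ R = (2, -1)
through R parallel to UJ: direction (0, 1); meets DQ at F = (2, -1/2)
F = D + t·(Q−D) with t = -3/2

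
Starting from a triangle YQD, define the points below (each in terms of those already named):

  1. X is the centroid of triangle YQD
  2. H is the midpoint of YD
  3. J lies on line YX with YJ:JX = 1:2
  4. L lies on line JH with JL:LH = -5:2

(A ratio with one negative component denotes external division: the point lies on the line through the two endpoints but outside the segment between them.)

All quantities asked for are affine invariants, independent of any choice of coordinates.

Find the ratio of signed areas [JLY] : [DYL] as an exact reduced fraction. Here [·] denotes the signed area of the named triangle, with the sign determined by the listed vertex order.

[JLY]:[DYL] = -5/4

Assign Y = (0, 0), Q = (1, 0), D = (0, 1) — the answer is frame-independent, so this choice is without loss of generality.
1. X is the centroid of triangle YQD ⇒ X = (1/3, 1/3)
2. H is the midpoint of YD ⇒ H = (0, 1/2)
3. J lies on line YX with YJ:JX = 1:2 ⇒ J = (1/9, 1/9)
4. L lies on line JH with JL:LH = -5:2 ⇒ L = (-2/27, 41/54)
2·[JLY] = 5/54, 2·[DYL] = -2/27
[JLY]:[DYL] = 5/54:-2/27 = -5/4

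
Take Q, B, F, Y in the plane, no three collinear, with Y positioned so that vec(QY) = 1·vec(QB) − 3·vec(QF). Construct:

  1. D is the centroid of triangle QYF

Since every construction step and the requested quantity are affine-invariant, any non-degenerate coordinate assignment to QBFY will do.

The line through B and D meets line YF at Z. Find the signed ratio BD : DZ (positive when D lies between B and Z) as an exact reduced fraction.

Choose coordinates Q = (0, 0), B = (1, 0), F = (0, 1), Y = (1, -3).
1. D is the centroid of triangle QYF ⇒ D = (1/3, -2/3)
line BD meets YF at Z = (2/5, -3/5)
D = B + t·(Z−B) with t = 10/9, so BD:DZ = 10/9:-1/9

BD:DZ = -10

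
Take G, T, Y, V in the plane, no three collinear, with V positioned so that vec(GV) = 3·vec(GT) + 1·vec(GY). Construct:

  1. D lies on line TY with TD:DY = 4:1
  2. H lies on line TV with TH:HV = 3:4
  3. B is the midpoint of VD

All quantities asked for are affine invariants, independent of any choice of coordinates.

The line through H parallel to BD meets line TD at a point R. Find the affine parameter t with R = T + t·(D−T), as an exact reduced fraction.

t = 3/7

Assign G = (0, 0), T = (1, 0), Y = (0, 1), V = (3, 1) — the answer is frame-independent, so this choice is without loss of generality.
1. D lies on line TY with TD:DY = 4:1 ⇒ D = (1/5, 4/5)
2. H lies on line TV with TH:HV = 3:4 ⇒ H = (13/7, 3/7)
3. B is the midpoint of VD ⇒ B = (8/5, 9/10)
through H parallel to BD: direction (-7/5, -1/10); meets TD at R = (23/35, 12/35)
R = T + t·(D−T) with t = 3/7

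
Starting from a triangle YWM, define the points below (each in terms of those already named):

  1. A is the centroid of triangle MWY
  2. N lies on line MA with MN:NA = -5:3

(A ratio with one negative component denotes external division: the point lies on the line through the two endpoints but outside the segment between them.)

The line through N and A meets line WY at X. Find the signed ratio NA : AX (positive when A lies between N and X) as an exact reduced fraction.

Set Y = (0, 0), W = (1, 0), M = (0, 1); any affine frame gives the same invariant.
1. A is the centroid of triangle MWY ⇒ A = (1/3, 1/3)
2. N lies on line MA with MN:NA = -5:3 ⇒ N = (5/6, -2/3)
line NA meets WY at X = (1/2, 0)
A = N + t·(X−N) with t = 3/2, so NA:AX = 3/2:-1/2

NA:AX = -3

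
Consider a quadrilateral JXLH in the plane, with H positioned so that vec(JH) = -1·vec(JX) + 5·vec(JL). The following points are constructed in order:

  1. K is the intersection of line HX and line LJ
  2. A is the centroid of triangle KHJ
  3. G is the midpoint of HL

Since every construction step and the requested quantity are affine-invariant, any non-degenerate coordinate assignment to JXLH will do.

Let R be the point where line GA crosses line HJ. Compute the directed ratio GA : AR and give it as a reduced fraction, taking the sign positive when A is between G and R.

GA:AR = -2/5

Work in coordinates with J = (0, 0), X = (1, 0), L = (0, 1), H = (-1, 5).
1. K is the intersection of line HX and line LJ ⇒ K = (0, 5/2)
2. A is the centroid of triangle KHJ ⇒ A = (-1/3, 5/2)
3. G is the midpoint of HL ⇒ G = (-1/2, 3)
line GA meets HJ at R = (-3/4, 15/4)
A = G + t·(R−G) with t = -2/3, so GA:AR = -2/3:5/3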